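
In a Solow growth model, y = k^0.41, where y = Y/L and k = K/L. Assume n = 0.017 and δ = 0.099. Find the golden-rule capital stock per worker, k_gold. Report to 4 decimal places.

k_gold ≈ 8.4990

Capital per worker breaks even when investment replaces (n + δ)·k; here n + δ = 0.116.
Maximizing c = f(k) − (n+δ)·k gives f'(k) = n+δ, i.e. 0.41·k^(0.41−1) = 0.116, so k_gold = (0.41/0.116)^(1/0.59) ≈ 8.4990.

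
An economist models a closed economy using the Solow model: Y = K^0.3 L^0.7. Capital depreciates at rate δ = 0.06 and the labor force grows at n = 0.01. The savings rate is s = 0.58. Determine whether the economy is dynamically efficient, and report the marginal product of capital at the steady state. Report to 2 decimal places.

The effective depreciation rate is n + δ = 0.01 + 0.06 = 0.07.
Steady-state k*: s·k^0.3 = 0.07·k gives k* = (0.58/0.07)^(1/0.7) ≈ 20.5069.
MPK = 0.3·20.5069^(-0.7) ≈ 0.0362.
MPK < n+δ = 0.07, so the economy is dynamically inefficient (over-saving).

dynamically inefficient; MPK ≈ 0.04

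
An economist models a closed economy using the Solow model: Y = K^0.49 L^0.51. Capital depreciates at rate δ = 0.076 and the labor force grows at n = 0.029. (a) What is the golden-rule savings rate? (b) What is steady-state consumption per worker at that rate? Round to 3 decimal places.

The effective depreciation rate is n + δ = 0.029 + 0.076 = 0.105.
For Cobb-Douglas, s_gold equals capital's share: s_gold = 0.49.
Maximizing c = f(k) − (n+δ)·k gives f'(k) = n+δ, i.e. 0.49·k^(0.49−1) = 0.105, so k_gold = (0.49/0.105)^(1/0.51) ≈ 20.5011.
y_gold = 20.5011^0.49 ≈ 4.3931; c_gold = (1−0.49)·y_gold ≈ 2.2405.

(a) s_gold = 0.490; (b) c_gold ≈ 2.240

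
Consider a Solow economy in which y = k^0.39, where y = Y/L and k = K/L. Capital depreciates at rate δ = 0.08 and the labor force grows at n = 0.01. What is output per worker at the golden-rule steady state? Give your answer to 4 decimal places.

Break-even investment rate: n + δ = 0.01 + 0.08 = 0.09.
Maximizing c = f(k) − (n+δ)·k gives f'(k) = n+δ, i.e. 0.39·k^(0.39−1) = 0.09, so k_gold = (0.39/0.09)^(1/0.61) ≈ 11.0655.
Output: y_gold = k_gold^0.39 = 11.0655^0.39 ≈ 2.5536.

y_gold ≈ 2.5536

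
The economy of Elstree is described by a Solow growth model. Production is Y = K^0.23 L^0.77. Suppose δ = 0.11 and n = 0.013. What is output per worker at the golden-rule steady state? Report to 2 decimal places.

Capital per worker breaks even when investment replaces (n + δ)·k; here n + δ = 0.123.
Maximizing c = f(k) − (n+δ)·k gives f'(k) = n+δ, i.e. 0.23·k^(0.23−1) = 0.123, so k_gold = (0.23/0.123)^(1/0.77) ≈ 2.2543.
Output: y_gold = k_gold^0.23 = 2.2543^0.23 ≈ 1.2056.

y_gold ≈ 1.21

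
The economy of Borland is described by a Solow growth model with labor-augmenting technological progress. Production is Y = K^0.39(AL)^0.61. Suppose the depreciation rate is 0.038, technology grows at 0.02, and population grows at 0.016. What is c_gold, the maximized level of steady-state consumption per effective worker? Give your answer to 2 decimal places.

Capital per effective worker breaks even when investment replaces (n + g + δ)·k; here n + g + δ = 0.074.
Maximizing c = f(k) − (n+g+δ)·k gives f'(k) = n+g+δ, i.e. 0.39·k^(0.39−1) = 0.074, so k_gold = (0.39/0.074)^(1/0.61) ≈ 15.2522.
y_gold = 15.2522^0.39 ≈ 2.8940.
c_gold = y_gold − (n+g+δ)·k_gold = 2.8940 − 0.074·15.2522 ≈ 1.7653.

c_gold ≈ 1.77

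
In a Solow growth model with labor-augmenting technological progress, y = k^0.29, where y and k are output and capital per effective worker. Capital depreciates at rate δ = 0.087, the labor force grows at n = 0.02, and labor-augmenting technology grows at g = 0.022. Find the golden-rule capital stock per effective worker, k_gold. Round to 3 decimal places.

n + g + δ = 0.02 + 0.022 + 0.087 = 0.129.
Setting f'(k) = n+g+δ gives 0.29·k^(0.29−1) = 0.129, hence k_gold = (0.29/0.129)^(1/0.71) ≈ 3.1297.

k_gold ≈ 3.130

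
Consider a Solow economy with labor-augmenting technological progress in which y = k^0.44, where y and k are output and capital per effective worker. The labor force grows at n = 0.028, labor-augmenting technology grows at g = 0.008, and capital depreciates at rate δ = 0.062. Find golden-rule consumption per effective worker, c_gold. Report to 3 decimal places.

c_gold ≈ 1.822

Capital per effective worker breaks even when investment replaces (n + g + δ)·k; here n + g + δ = 0.098.
Maximizing c = f(k) − (n+g+δ)·k gives f'(k) = n+g+δ, i.e. 0.44·k^(0.44−1) = 0.098, so k_gold = (0.44/0.098)^(1/0.56) ≈ 14.6114.
y_gold = 14.6114^0.44 ≈ 3.2543.
c_gold = y_gold − (n+g+δ)·k_gold = 3.2543 − 0.098·14.6114 ≈ 1.8224.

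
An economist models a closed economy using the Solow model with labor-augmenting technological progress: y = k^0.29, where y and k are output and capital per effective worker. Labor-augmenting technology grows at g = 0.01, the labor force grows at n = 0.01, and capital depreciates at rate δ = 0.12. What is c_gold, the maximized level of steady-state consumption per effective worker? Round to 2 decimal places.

c_gold ≈ 0.96

Capital per effective worker breaks even when investment replaces (n + g + δ)·k; here n + g + δ = 0.14.
Maximizing c = f(k) − (n+g+δ)·k gives f'(k) = n+g+δ, i.e. 0.29·k^(0.29−1) = 0.14, so k_gold = (0.29/0.14)^(1/0.71) ≈ 2.7890.
y_gold = 2.7890^0.29 ≈ 1.3464.
c_gold = y_gold − (n+g+δ)·k_gold = 1.3464 − 0.14·2.7890 ≈ 0.9560.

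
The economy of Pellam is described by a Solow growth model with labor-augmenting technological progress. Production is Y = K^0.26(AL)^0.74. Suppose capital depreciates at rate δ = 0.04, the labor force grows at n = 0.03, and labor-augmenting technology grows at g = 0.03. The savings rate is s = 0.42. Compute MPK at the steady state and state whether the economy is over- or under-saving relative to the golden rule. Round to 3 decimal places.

Capital per effective worker breaks even when investment replaces (n + g + δ)·k; here n + g + δ = 0.1.
Steady-state k*: s·k^0.26 = 0.1·k gives k* = (0.42/0.1)^(1/0.74) ≈ 6.9539.
MPK = 0.26·6.9539^(-0.74) ≈ 0.0619.
MPK < n+g+δ = 0.1, so the economy is dynamically inefficient (over-saving).

over-saving; MPK ≈ 0.062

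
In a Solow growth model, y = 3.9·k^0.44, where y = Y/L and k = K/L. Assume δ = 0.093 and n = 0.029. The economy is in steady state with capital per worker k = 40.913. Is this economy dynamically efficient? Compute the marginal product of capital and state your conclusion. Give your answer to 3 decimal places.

dynamically efficient; MPK ≈ 0.215

n + δ = 0.029 + 0.093 = 0.122.
MPK = 0.44·3.9·k^(0.44−1) = 0.44·3.9·40.913^(-0.56) ≈ 0.2147.
MPK > 0.122, so the economy is dynamically efficient (under-saving).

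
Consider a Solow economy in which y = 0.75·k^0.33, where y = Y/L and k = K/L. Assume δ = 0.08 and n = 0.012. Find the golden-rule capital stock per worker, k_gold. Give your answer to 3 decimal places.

k_gold ≈ 4.380

The effective depreciation rate is n + δ = 0.012 + 0.08 = 0.092.
Maximizing c = f(k) − (n+δ)·k gives f'(k) = n+δ, i.e. 0.33·0.75·k^(0.33−1) = 0.092, so k_gold = (0.33·0.75/0.092)^(1/0.67) ≈ 4.3800.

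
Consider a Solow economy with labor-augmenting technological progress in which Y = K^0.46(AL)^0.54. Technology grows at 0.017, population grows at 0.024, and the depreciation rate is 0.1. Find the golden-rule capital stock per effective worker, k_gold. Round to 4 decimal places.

n + g + δ = 0.024 + 0.017 + 0.1 = 0.141.
Setting f'(k) = n+g+δ gives 0.46·k^(0.46−1) = 0.141, hence k_gold = (0.46/0.141)^(1/0.54) ≈ 8.9330.

k_gold ≈ 8.9330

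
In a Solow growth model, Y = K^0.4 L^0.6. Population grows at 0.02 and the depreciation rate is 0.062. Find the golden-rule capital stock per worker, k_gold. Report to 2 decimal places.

k_gold ≈ 14.03

Capital per worker breaks even when investment replaces (n + δ)·k; here n + δ = 0.082.
Setting f'(k) = n+δ gives 0.4·k^(0.4−1) = 0.082, hence k_gold = (0.4/0.082)^(1/0.6) ≈ 14.0306.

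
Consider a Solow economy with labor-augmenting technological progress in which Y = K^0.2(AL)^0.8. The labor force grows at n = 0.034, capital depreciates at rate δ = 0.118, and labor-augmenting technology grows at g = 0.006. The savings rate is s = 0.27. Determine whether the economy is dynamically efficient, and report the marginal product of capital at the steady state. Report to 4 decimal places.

dynamically inefficient; MPK ≈ 0.1170

Break-even investment rate: n + g + δ = 0.034 + 0.006 + 0.118 = 0.158.
Steady-state k*: s·k^0.2 = 0.158·k gives k* = (0.27/0.158)^(1/0.8) ≈ 1.9538.
MPK = 0.2·1.9538^(-0.8) ≈ 0.1170.
MPK < n+g+δ = 0.158, so the economy is dynamically inefficient (over-saving).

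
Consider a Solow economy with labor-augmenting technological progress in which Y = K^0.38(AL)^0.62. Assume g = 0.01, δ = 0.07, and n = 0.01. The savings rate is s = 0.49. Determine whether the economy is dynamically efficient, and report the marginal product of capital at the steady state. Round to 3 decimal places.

n + g + δ = 0.01 + 0.01 + 0.07 = 0.09.
Steady-state k*: s·k^0.38 = 0.09·k gives k* = (0.49/0.09)^(1/0.62) ≈ 15.3823.
MPK = 0.38·15.3823^(-0.62) ≈ 0.0698.
MPK < n+g+δ = 0.09, so the economy is dynamically inefficient (over-saving).

dynamically inefficient; MPK ≈ 0.070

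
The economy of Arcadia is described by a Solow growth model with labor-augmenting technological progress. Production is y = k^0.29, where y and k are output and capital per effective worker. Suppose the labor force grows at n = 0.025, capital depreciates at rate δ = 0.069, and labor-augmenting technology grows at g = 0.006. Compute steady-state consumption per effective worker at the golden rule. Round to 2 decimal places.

c_gold ≈ 1.10

Break-even investment rate: n + g + δ = 0.025 + 0.006 + 0.069 = 0.1.
Setting f'(k) = n+g+δ gives 0.29·k^(0.29−1) = 0.1, hence k_gold = (0.29/0.1)^(1/0.71) ≈ 4.4799.
y_gold = 4.4799^0.29 ≈ 1.5448.
c_gold = y_gold − (n+g+δ)·k_gold = 1.5448 − 0.1·4.4799 ≈ 1.0968.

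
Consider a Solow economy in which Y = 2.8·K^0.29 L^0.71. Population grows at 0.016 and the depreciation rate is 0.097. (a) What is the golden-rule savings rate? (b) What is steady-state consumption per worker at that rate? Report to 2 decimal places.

(a) s_gold = 0.29; (b) c_gold ≈ 4.45

The effective depreciation rate is n + δ = 0.016 + 0.097 = 0.113.
For Cobb-Douglas, s_gold equals capital's share: s_gold = 0.29.
Maximizing c = f(k) − (n+δ)·k gives f'(k) = n+δ, i.e. 0.29·2.8·k^(0.29−1) = 0.113, so k_gold = (0.29·2.8/0.113)^(1/0.71) ≈ 16.0808.
y_gold = 2.8·16.0808^0.29 ≈ 6.2659; c_gold = (1−0.29)·y_gold ≈ 4.4488.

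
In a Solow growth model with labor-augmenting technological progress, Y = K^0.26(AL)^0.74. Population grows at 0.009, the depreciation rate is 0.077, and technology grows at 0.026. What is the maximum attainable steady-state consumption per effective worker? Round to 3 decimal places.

c_gold ≈ 0.995

The effective depreciation rate is n + g + δ = 0.009 + 0.026 + 0.077 = 0.112.
At the golden rule the marginal product of capital equals n+g+δ: 0.26·k^(0.26−1) = 0.112. Solving, k_gold = (0.26/0.112)^(1/0.74) ≈ 3.1208.
y_gold = 3.1208^0.26 ≈ 1.3443.
c_gold = y_gold − (n+g+δ)·k_gold = 1.3443 − 0.112·3.1208 ≈ 0.9948.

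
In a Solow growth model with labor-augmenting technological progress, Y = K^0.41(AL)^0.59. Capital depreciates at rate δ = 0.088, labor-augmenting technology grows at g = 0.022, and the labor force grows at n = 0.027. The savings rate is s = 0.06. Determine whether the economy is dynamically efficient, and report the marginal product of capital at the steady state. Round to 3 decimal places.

Capital per effective worker breaks even when investment replaces (n + g + δ)·k; here n + g + δ = 0.137.
Steady-state k*: s·k^0.41 = 0.137·k gives k* = (0.06/0.137)^(1/0.59) ≈ 0.2467.
MPK = 0.41·0.2467^(-0.59) ≈ 0.9362.
MPK > n+g+δ = 0.137, so the economy is dynamically efficient (under-saving).

dynamically efficient; MPK ≈ 0.936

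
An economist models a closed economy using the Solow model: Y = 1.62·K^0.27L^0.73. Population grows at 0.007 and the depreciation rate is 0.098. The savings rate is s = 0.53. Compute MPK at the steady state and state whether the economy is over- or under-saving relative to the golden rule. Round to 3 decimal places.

The effective depreciation rate is n + δ = 0.007 + 0.098 = 0.105.
Steady-state k*: s·A·k^0.27 = 0.105·k gives k* = (0.53·1.62/0.105)^(1/0.73) ≈ 17.7885.
MPK = 0.27·1.62·17.7885^(-0.73) ≈ 0.0535.
MPK < n+δ = 0.105, so the economy is dynamically inefficient (over-saving).

over-saving; MPK ≈ 0.053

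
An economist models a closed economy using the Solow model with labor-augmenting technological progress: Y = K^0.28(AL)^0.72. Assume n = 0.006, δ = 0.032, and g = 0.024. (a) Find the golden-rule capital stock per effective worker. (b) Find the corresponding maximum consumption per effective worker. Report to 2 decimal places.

(a) k_gold ≈ 8.12; (b) c_gold ≈ 1.29

n + g + δ = 0.006 + 0.024 + 0.032 = 0.062.
Maximizing c = f(k) − (n+g+δ)·k gives f'(k) = n+g+δ, i.e. 0.28·k^(0.28−1) = 0.062, so k_gold = (0.28/0.062)^(1/0.72) ≈ 8.1170.
y_gold = 8.1170^0.28 ≈ 1.7973; c_gold = y_gold − 0.062·k_gold ≈ 1.2941.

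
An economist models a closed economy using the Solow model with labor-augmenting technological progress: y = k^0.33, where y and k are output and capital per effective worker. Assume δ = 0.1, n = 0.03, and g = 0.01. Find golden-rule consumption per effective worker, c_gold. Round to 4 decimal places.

The effective depreciation rate is n + g + δ = 0.03 + 0.01 + 0.1 = 0.14.
Maximizing c = f(k) − (n+g+δ)·k gives f'(k) = n+g+δ, i.e. 0.33·k^(0.33−1) = 0.14, so k_gold = (0.33/0.14)^(1/0.67) ≈ 3.5958.
y_gold = 3.5958^0.33 ≈ 1.5255.
c_gold = y_gold − (n+g+δ)·k_gold = 1.5255 − 0.14·3.5958 ≈ 1.0221.

c_gold ≈ 1.0221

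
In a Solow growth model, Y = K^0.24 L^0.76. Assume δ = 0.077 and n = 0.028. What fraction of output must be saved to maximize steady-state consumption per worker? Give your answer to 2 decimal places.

Break-even investment rate: n + δ = 0.028 + 0.077 = 0.105.
At the golden rule MPK = n+δ, and in any Cobb-Douglas steady state s = (n+δ)·k/y = MPK·k/y = capital's share 0.24.

s_gold = 0.24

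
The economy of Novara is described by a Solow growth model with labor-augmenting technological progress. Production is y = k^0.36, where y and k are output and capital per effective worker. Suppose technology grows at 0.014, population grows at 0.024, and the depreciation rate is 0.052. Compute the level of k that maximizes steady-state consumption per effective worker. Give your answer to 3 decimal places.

k_gold ≈ 8.724

The effective depreciation rate is n + g + δ = 0.024 + 0.014 + 0.052 = 0.09.
Setting f'(k) = n+g+δ gives 0.36·k^(0.36−1) = 0.09, hence k_gold = (0.36/0.09)^(1/0.64) ≈ 8.7241.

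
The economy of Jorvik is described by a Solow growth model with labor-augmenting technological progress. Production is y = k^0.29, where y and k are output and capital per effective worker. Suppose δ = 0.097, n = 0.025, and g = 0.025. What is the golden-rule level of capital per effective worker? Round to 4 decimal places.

The effective depreciation rate is n + g + δ = 0.025 + 0.025 + 0.097 = 0.147.
Golden rule sets MPK = n+g+δ: 0.29·k^(0.29−1) = 0.147, so k_gold = (0.29/0.147)^(1/0.71) ≈ 2.6038.

k_gold ≈ 2.6038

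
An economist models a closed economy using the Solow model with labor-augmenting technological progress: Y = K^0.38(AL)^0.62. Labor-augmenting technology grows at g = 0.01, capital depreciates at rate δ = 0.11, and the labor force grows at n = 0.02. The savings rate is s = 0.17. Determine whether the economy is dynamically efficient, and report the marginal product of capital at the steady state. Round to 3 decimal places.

Capital per effective worker breaks even when investment replaces (n + g + δ)·k; here n + g + δ = 0.14.
Steady-state k*: s·k^0.38 = 0.14·k gives k* = (0.17/0.14)^(1/0.62) ≈ 1.3677.
MPK = 0.38·1.3677^(-0.62) ≈ 0.3129.
MPK > n+g+δ = 0.14, so the economy is dynamically efficient (under-saving).

dynamically efficient; MPK ≈ 0.313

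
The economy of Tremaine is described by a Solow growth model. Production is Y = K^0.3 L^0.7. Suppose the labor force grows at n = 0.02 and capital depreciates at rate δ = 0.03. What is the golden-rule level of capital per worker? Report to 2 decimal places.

Capital per worker breaks even when investment replaces (n + δ)·k; here n + δ = 0.05.
Setting f'(k) = n+δ gives 0.3·k^(0.3−1) = 0.05, hence k_gold = (0.3/0.05)^(1/0.7) ≈ 12.9314.

k_gold ≈ 12.93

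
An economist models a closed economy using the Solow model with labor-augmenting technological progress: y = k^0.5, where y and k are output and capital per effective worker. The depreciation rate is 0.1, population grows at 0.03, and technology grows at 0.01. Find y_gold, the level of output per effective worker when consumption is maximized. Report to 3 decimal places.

y_gold ≈ 3.571

n + g + δ = 0.03 + 0.01 + 0.1 = 0.14.
At the golden rule the marginal product of capital equals n+g+δ: 0.5·k^(0.5−1) = 0.14. Solving, k_gold = (0.5/0.14)^(1/0.5) ≈ 12.7551.
Output: y_gold = k_gold^0.5 = 12.7551^0.5 ≈ 3.5714.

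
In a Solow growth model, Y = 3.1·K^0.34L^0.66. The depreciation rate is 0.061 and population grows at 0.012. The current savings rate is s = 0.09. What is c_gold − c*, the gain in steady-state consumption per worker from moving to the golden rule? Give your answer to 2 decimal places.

Capital per worker breaks even when investment replaces (n + δ)·k; here n + δ = 0.073.
Current steady state (s = 0.09): k* = (0.09·3.1/0.073)^(1/0.66) ≈ 7.6251, y* = 3.1·7.6251^0.34 ≈ 6.1848, c* = (1−0.09)·6.1848 ≈ 5.6282.
Setting f'(k) = n+δ gives 0.34·3.1·k^(0.34−1) = 0.073, hence k_gold = (0.34·3.1/0.073)^(1/0.66) ≈ 57.1275.
y_gold = 3.1·57.1275^0.34 ≈ 12.2656, c_gold = y_gold − 0.073·k_gold ≈ 8.0953.
Gain: Δc = 8.0953 − 5.6282 ≈ 2.4671.

Δc ≈ 2.47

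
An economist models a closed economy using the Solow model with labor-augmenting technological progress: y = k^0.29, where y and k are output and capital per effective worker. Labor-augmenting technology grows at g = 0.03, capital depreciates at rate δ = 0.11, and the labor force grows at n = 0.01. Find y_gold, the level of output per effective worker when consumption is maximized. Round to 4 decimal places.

The effective depreciation rate is n + g + δ = 0.01 + 0.03 + 0.11 = 0.15.
Maximizing c = f(k) − (n+g+δ)·k gives f'(k) = n+g+δ, i.e. 0.29·k^(0.29−1) = 0.15, so k_gold = (0.29/0.15)^(1/0.71) ≈ 2.5307.
Output: y_gold = k_gold^0.29 = 2.5307^0.29 ≈ 1.3090.

y_gold ≈ 1.3090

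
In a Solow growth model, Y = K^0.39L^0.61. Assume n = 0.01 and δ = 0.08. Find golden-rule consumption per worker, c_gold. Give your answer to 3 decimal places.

c_gold ≈ 1.558

The effective depreciation rate is n + δ = 0.01 + 0.08 = 0.09.
Setting f'(k) = n+δ gives 0.39·k^(0.39−1) = 0.09, hence k_gold = (0.39/0.09)^(1/0.61) ≈ 11.0655.
y_gold = 11.0655^0.39 ≈ 2.5536.
c_gold = y_gold − (n+δ)·k_gold = 2.5536 − 0.09·11.0655 ≈ 1.5577.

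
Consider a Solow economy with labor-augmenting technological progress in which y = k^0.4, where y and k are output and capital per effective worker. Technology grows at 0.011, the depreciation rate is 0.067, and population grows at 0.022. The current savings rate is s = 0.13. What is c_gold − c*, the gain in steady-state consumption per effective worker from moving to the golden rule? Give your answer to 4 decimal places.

Break-even investment rate: n + g + δ = 0.022 + 0.011 + 0.067 = 0.1.
Current steady state (s = 0.13): k* = (0.13/0.1)^(1/0.6) ≈ 1.5485, y* = 1.5485^0.4 ≈ 1.1911, c* = (1−0.13)·1.1911 ≈ 1.0363.
Setting f'(k) = n+g+δ gives 0.4·k^(0.4−1) = 0.1, hence k_gold = (0.4/0.1)^(1/0.6) ≈ 10.0794.
y_gold = 10.0794^0.4 ≈ 2.5198, c_gold = y_gold − 0.1·k_gold ≈ 1.5119.
Gain: Δc = 1.5119 − 1.0363 ≈ 0.4756.

Δc ≈ 0.4756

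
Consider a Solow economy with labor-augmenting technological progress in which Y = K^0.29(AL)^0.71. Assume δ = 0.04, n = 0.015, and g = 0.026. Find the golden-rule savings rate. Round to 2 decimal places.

Capital per effective worker breaks even when investment replaces (n + g + δ)·k; here n + g + δ = 0.081.
At the golden rule MPK = n+g+δ, and in any Cobb-Douglas steady state s = (n+g+δ)·k/y = MPK·k/y = capital's share 0.29.

s_gold = 0.29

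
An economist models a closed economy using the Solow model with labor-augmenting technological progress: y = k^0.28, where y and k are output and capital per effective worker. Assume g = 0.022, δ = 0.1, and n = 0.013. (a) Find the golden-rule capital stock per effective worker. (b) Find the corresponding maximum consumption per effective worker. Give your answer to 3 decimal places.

Capital per effective worker breaks even when investment replaces (n + g + δ)·k; here n + g + δ = 0.135.
Maximizing c = f(k) − (n+g+δ)·k gives f'(k) = n+g+δ, i.e. 0.28·k^(0.28−1) = 0.135, so k_gold = (0.28/0.135)^(1/0.72) ≈ 2.7544.
y_gold = 2.7544^0.28 ≈ 1.3280; c_gold = y_gold − 0.135·k_gold ≈ 0.9562.

(a) k_gold ≈ 2.754; (b) c_gold ≈ 0.956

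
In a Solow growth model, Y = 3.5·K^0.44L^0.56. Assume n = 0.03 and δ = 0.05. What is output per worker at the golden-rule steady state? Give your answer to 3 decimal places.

y_gold ≈ 35.749

Break-even investment rate: n + δ = 0.03 + 0.05 = 0.08.
Setting f'(k) = n+δ gives 0.44·3.5·k^(0.44−1) = 0.08, hence k_gold = (0.44·3.5/0.08)^(1/0.56) ≈ 196.6194.
Output: y_gold = 3.5·k_gold^0.44 = 3.5·196.6194^0.44 ≈ 35.7490.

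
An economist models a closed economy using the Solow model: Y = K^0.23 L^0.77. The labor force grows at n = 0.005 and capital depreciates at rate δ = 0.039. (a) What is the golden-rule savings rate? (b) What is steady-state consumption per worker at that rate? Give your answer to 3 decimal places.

(a) s_gold = 0.230; (b) c_gold ≈ 1.262

Break-even investment rate: n + δ = 0.005 + 0.039 = 0.044.
For Cobb-Douglas, s_gold equals capital's share: s_gold = 0.23.
Setting f'(k) = n+δ gives 0.23·k^(0.23−1) = 0.044, hence k_gold = (0.23/0.044)^(1/0.77) ≈ 8.5669.
y_gold = 8.5669^0.23 ≈ 1.6389; c_gold = (1−0.23)·y_gold ≈ 1.2619.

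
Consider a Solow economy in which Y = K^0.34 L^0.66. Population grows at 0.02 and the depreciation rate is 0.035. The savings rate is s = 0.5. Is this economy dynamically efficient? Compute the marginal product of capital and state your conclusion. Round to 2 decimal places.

Capital per worker breaks even when investment replaces (n + δ)·k; here n + δ = 0.055.
Steady-state k*: s·k^0.34 = 0.055·k gives k* = (0.5/0.055)^(1/0.66) ≈ 28.3423.
MPK = 0.34·28.3423^(-0.66) ≈ 0.0374.
MPK < n+δ = 0.055, so the economy is dynamically inefficient (over-saving).

dynamically inefficient; MPK ≈ 0.04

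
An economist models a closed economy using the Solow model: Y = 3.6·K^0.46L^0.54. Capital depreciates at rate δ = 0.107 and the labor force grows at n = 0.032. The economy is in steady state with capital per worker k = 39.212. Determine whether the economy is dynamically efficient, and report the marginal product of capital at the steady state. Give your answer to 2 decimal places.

dynamically efficient; MPK ≈ 0.23

Capital per worker breaks even when investment replaces (n + δ)·k; here n + δ = 0.139.
MPK = 0.46·3.6·k^(0.46−1) = 0.46·3.6·39.212^(-0.54) ≈ 0.2284.
MPK > 0.139, so the economy is dynamically efficient (under-saving).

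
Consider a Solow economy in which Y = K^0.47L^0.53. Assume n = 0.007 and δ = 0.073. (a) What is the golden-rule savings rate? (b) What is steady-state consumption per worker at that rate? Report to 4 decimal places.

(a) s_gold = 0.4700; (b) c_gold ≈ 2.5482

Break-even investment rate: n + δ = 0.007 + 0.073 = 0.08.
For Cobb-Douglas, s_gold equals capital's share: s_gold = 0.47.
At the golden rule the marginal product of capital equals n+δ: 0.47·k^(0.47−1) = 0.08. Solving, k_gold = (0.47/0.08)^(1/0.53) ≈ 28.2461.
y_gold = 28.2461^0.47 ≈ 4.8078; c_gold = (1−0.47)·y_gold ≈ 2.5482.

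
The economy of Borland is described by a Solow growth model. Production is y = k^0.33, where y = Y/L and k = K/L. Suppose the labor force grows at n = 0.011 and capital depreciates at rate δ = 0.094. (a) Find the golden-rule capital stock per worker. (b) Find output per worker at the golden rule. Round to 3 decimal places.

Break-even investment rate: n + δ = 0.011 + 0.094 = 0.105.
Maximizing c = f(k) − (n+δ)·k gives f'(k) = n+δ, i.e. 0.33·k^(0.33−1) = 0.105, so k_gold = (0.33/0.105)^(1/0.67) ≈ 5.5243.
y_gold = 5.5243^0.33 ≈ 1.7577.

(a) k_gold ≈ 5.524; (b) y_gold ≈ 1.758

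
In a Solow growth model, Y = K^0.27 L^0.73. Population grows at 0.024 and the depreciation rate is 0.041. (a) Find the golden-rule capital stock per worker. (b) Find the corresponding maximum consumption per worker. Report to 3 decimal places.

n + δ = 0.024 + 0.041 = 0.065.
Setting f'(k) = n+δ gives 0.27·k^(0.27−1) = 0.065, hence k_gold = (0.27/0.065)^(1/0.73) ≈ 7.0338.
y_gold = 7.0338^0.27 ≈ 1.6933; c_gold = y_gold − 0.065·k_gold ≈ 1.2361.

(a) k_gold ≈ 7.034; (b) c_gold ≈ 1.236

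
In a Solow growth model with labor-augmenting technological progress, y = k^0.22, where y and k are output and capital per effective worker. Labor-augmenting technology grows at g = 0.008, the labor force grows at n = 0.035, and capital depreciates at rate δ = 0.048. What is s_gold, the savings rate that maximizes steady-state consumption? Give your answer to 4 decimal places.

Break-even investment rate: n + g + δ = 0.035 + 0.008 + 0.048 = 0.091.
At the golden rule MPK = n+g+δ, and in any Cobb-Douglas steady state s = (n+g+δ)·k/y = MPK·k/y = capital's share 0.22.

s_gold = 0.2200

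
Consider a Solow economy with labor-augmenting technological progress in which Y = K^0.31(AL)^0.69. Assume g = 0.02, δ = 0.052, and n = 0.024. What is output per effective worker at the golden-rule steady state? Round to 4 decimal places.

Capital per effective worker breaks even when investment replaces (n + g + δ)·k; here n + g + δ = 0.096.
Maximizing c = f(k) − (n+g+δ)·k gives f'(k) = n+g+δ, i.e. 0.31·k^(0.31−1) = 0.096, so k_gold = (0.31/0.096)^(1/0.69) ≈ 5.4678.
Output: y_gold = k_gold^0.31 = 5.4678^0.31 ≈ 1.6933.

y_gold ≈ 1.6933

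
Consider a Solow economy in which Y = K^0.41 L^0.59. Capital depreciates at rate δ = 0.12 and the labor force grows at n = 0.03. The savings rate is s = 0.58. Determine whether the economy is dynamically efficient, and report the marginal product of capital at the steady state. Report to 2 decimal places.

Capital per worker breaks even when investment replaces (n + δ)·k; here n + δ = 0.15.
Steady-state k*: s·k^0.41 = 0.15·k gives k* = (0.58/0.15)^(1/0.59) ≈ 9.8966.
MPK = 0.41·9.8966^(-0.59) ≈ 0.1060.
MPK < n+δ = 0.15, so the economy is dynamically inefficient (over-saving).

dynamically inefficient; MPK ≈ 0.11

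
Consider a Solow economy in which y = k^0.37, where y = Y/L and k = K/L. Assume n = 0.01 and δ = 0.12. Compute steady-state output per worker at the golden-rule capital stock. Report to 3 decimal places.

y_gold ≈ 1.848

n + δ = 0.01 + 0.12 = 0.13.
Golden rule sets MPK = n+δ: 0.37·k^(0.37−1) = 0.13, so k_gold = (0.37/0.13)^(1/0.63) ≈ 5.2607.
Output: y_gold = k_gold^0.37 = 5.2607^0.37 ≈ 1.8484.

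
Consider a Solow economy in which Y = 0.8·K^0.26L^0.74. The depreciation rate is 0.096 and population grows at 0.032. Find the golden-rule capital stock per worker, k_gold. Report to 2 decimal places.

n + δ = 0.032 + 0.096 = 0.128.
Maximizing c = f(k) − (n+δ)·k gives f'(k) = n+δ, i.e. 0.26·0.8·k^(0.26−1) = 0.128, so k_gold = (0.26·0.8/0.128)^(1/0.74) ≈ 1.9272.

k_gold ≈ 1.93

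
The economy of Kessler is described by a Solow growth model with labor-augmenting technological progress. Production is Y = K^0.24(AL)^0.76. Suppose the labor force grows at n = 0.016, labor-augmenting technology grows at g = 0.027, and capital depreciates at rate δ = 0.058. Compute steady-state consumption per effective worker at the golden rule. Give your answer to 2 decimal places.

c_gold ≈ 1.00

n + g + δ = 0.016 + 0.027 + 0.058 = 0.101.
Maximizing c = f(k) − (n+g+δ)·k gives f'(k) = n+g+δ, i.e. 0.24·k^(0.24−1) = 0.101, so k_gold = (0.24/0.101)^(1/0.76) ≈ 3.1231.
y_gold = 3.1231^0.24 ≈ 1.3143.
c_gold = y_gold − (n+g+δ)·k_gold = 1.3143 − 0.101·3.1231 ≈ 0.9989.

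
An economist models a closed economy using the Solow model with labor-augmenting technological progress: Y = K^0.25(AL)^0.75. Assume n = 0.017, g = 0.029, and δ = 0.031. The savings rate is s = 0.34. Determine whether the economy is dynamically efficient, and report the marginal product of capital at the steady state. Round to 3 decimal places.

dynamically inefficient; MPK ≈ 0.057

The effective depreciation rate is n + g + δ = 0.017 + 0.029 + 0.031 = 0.077.
Steady-state k*: s·k^0.25 = 0.077·k gives k* = (0.34/0.077)^(1/0.75) ≈ 7.2441.
MPK = 0.25·7.2441^(-0.75) ≈ 0.0566.
MPK < n+g+δ = 0.077, so the economy is dynamically inefficient (over-saving).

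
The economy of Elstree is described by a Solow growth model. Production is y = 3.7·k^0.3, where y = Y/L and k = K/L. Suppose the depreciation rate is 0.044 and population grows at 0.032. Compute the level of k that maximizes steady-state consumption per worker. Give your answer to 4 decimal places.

The effective depreciation rate is n + δ = 0.032 + 0.044 = 0.076.
At the golden rule the marginal product of capital equals n+δ: 0.3·3.7·k^(0.3−1) = 0.076. Solving, k_gold = (0.3·3.7/0.076)^(1/0.7) ≈ 46.0877.

k_gold ≈ 46.0877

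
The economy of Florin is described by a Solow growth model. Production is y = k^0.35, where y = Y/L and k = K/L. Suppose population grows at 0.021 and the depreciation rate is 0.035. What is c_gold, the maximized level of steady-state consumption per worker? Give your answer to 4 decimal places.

The effective depreciation rate is n + δ = 0.021 + 0.035 = 0.056.
Maximizing c = f(k) − (n+δ)·k gives f'(k) = n+δ, i.e. 0.35·k^(0.35−1) = 0.056, so k_gold = (0.35/0.056)^(1/0.65) ≈ 16.7661.
y_gold = 16.7661^0.35 ≈ 2.6826.
c_gold = y_gold − (n+δ)·k_gold = 2.6826 − 0.056·16.7661 ≈ 1.7437.

c_gold ≈ 1.7437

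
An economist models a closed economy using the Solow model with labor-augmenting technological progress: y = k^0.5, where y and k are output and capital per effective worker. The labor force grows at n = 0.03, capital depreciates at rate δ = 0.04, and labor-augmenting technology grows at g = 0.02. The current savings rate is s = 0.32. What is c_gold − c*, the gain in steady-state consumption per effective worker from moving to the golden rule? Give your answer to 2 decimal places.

Δc ≈ 0.36

The effective depreciation rate is n + g + δ = 0.03 + 0.02 + 0.04 = 0.09.
Current steady state (s = 0.32): k* = (0.32/0.09)^(1/0.5) ≈ 12.6420, y* = 12.6420^0.5 ≈ 3.5556, c* = (1−0.32)·3.5556 ≈ 2.4178.
At the golden rule the marginal product of capital equals n+g+δ: 0.5·k^(0.5−1) = 0.09. Solving, k_gold = (0.5/0.09)^(1/0.5) ≈ 30.8642.
y_gold = 30.8642^0.5 ≈ 5.5556, c_gold = y_gold − 0.09·k_gold ≈ 2.7778.
Gain: Δc = 2.7778 − 2.4178 ≈ 0.3600.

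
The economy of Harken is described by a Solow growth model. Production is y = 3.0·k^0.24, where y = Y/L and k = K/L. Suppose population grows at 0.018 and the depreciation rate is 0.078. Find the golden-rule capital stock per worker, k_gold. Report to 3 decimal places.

Capital per worker breaks even when investment replaces (n + δ)·k; here n + δ = 0.096.
Maximizing c = f(k) − (n+δ)·k gives f'(k) = n+δ, i.e. 0.24·3.0·k^(0.24−1) = 0.096, so k_gold = (0.24·3.0/0.096)^(1/0.76) ≈ 14.1709.

k_gold ≈ 14.171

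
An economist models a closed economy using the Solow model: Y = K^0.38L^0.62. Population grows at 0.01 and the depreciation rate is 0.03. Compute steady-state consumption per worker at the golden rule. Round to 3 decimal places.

n + δ = 0.01 + 0.03 = 0.04.
Maximizing c = f(k) − (n+δ)·k gives f'(k) = n+δ, i.e. 0.38·k^(0.38−1) = 0.04, so k_gold = (0.38/0.04)^(1/0.62) ≈ 37.7549.
y_gold = 37.7549^0.38 ≈ 3.9742.
c_gold = y_gold − (n+δ)·k_gold = 3.9742 − 0.04·37.7549 ≈ 2.4640.

c_gold ≈ 2.464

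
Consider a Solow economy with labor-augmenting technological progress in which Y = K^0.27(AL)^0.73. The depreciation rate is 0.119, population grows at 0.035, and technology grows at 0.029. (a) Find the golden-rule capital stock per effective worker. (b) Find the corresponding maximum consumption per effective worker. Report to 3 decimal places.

(a) k_gold ≈ 1.704; (b) c_gold ≈ 0.843

Break-even investment rate: n + g + δ = 0.035 + 0.029 + 0.119 = 0.183.
At the golden rule the marginal product of capital equals n+g+δ: 0.27·k^(0.27−1) = 0.183. Solving, k_gold = (0.27/0.183)^(1/0.73) ≈ 1.7037.
y_gold = 1.7037^0.27 ≈ 1.1547; c_gold = y_gold − 0.183·k_gold ≈ 0.8429.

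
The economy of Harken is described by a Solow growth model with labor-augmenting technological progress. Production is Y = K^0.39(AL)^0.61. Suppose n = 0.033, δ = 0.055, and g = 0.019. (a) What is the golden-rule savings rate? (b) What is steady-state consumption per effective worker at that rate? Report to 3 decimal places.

n + g + δ = 0.033 + 0.019 + 0.055 = 0.107.
For Cobb-Douglas, s_gold equals capital's share: s_gold = 0.39.
Golden rule sets MPK = n+g+δ: 0.39·k^(0.39−1) = 0.107, so k_gold = (0.39/0.107)^(1/0.61) ≈ 8.3327.
y_gold = 8.3327^0.39 ≈ 2.2862; c_gold = (1−0.39)·y_gold ≈ 1.3946.

(a) s_gold = 0.390; (b) c_gold ≈ 1.395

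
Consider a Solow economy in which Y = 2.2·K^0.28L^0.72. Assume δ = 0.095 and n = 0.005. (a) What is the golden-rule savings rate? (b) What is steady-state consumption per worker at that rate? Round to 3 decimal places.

Break-even investment rate: n + δ = 0.005 + 0.095 = 0.1.
For Cobb-Douglas, s_gold equals capital's share: s_gold = 0.28.
Setting f'(k) = n+δ gives 0.28·2.2·k^(0.28−1) = 0.1, hence k_gold = (0.28·2.2/0.1)^(1/0.72) ≈ 12.4922.
y_gold = 2.2·12.4922^0.28 ≈ 4.4615; c_gold = (1−0.28)·y_gold ≈ 3.2123.

(a) s_gold = 0.280; (b) c_gold ≈ 3.212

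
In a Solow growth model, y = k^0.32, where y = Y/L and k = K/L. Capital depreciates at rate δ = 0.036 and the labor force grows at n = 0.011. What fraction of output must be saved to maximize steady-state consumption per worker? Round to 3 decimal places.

The effective depreciation rate is n + δ = 0.011 + 0.036 = 0.047.
At the golden rule MPK = n+δ, and in any Cobb-Douglas steady state s = (n+δ)·k/y = MPK·k/y = capital's share 0.32.

s_gold = 0.320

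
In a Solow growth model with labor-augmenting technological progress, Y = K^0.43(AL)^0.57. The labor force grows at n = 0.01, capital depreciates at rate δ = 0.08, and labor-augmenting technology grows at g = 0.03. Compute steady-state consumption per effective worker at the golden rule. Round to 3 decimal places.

c_gold ≈ 1.493

The effective depreciation rate is n + g + δ = 0.01 + 0.03 + 0.08 = 0.12.
At the golden rule the marginal product of capital equals n+g+δ: 0.43·k^(0.43−1) = 0.12. Solving, k_gold = (0.43/0.12)^(1/0.57) ≈ 9.3850.
y_gold = 9.3850^0.43 ≈ 2.6191.
c_gold = y_gold − (n+g+δ)·k_gold = 2.6191 − 0.12·9.3850 ≈ 1.4929.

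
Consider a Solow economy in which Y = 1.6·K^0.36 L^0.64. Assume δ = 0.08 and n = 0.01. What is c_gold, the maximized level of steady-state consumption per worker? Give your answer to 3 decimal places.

Capital per worker breaks even when investment replaces (n + δ)·k; here n + δ = 0.09.
Setting f'(k) = n+δ gives 0.36·1.6·k^(0.36−1) = 0.09, hence k_gold = (0.36·1.6/0.09)^(1/0.64) ≈ 18.1826.
y_gold = 1.6·18.1826^0.36 ≈ 4.5457.
c_gold = y_gold − (n+δ)·k_gold = 4.5457 − 0.09·18.1826 ≈ 2.9092.

c_gold ≈ 2.909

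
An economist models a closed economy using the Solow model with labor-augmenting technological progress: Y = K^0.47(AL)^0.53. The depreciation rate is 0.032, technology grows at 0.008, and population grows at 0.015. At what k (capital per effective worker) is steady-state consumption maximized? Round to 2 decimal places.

k_gold ≈ 57.28

Break-even investment rate: n + g + δ = 0.015 + 0.008 + 0.032 = 0.055.
At the golden rule the marginal product of capital equals n+g+δ: 0.47·k^(0.47−1) = 0.055. Solving, k_gold = (0.47/0.055)^(1/0.53) ≈ 57.2784.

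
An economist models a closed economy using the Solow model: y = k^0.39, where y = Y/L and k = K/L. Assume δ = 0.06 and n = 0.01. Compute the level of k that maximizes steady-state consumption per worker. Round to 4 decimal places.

k_gold ≈ 16.7069

Break-even investment rate: n + δ = 0.01 + 0.06 = 0.07.
At the golden rule the marginal product of capital equals n+δ: 0.39·k^(0.39−1) = 0.07. Solving, k_gold = (0.39/0.07)^(1/0.61) ≈ 16.7069.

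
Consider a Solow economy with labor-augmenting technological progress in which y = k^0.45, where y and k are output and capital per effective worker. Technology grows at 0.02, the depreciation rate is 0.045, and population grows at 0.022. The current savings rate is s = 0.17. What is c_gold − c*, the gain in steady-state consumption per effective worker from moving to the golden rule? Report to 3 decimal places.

The effective depreciation rate is n + g + δ = 0.022 + 0.02 + 0.045 = 0.087.
Current steady state (s = 0.17): k* = (0.17/0.087)^(1/0.55) ≈ 3.3804, y* = 3.3804^0.45 ≈ 1.7299, c* = (1−0.17)·1.7299 ≈ 1.4359.
Golden rule sets MPK = n+g+δ: 0.45·k^(0.45−1) = 0.087, so k_gold = (0.45/0.087)^(1/0.55) ≈ 19.8438.
y_gold = 19.8438^0.45 ≈ 3.8365, c_gold = y_gold − 0.087·k_gold ≈ 2.1101.
Gain: Δc = 2.1101 − 1.4359 ≈ 0.6742.

Δc ≈ 0.674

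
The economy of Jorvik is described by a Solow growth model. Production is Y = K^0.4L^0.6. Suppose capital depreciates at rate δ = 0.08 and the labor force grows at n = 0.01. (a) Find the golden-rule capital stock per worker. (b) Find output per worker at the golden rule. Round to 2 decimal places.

Capital per worker breaks even when investment replaces (n + δ)·k; here n + δ = 0.09.
At the golden rule the marginal product of capital equals n+δ: 0.4·k^(0.4−1) = 0.09. Solving, k_gold = (0.4/0.09)^(1/0.6) ≈ 12.0142.
y_gold = 12.0142^0.4 ≈ 2.7032.

(a) k_gold ≈ 12.01; (b) y_gold ≈ 2.70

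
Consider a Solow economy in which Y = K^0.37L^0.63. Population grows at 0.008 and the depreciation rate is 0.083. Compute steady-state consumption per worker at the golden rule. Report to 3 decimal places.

c_gold ≈ 1.436

n + δ = 0.008 + 0.083 = 0.091.
At the golden rule the marginal product of capital equals n+δ: 0.37·k^(0.37−1) = 0.091. Solving, k_gold = (0.37/0.091)^(1/0.63) ≈ 9.2666.
y_gold = 9.2666^0.37 ≈ 2.2791.
c_gold = y_gold − (n+δ)·k_gold = 2.2791 − 0.091·9.2666 ≈ 1.4358.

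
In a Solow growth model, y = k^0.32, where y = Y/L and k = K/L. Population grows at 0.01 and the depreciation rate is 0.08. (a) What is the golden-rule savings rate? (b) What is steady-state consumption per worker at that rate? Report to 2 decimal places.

(a) s_gold = 0.32; (b) c_gold ≈ 1.24

Capital per worker breaks even when investment replaces (n + δ)·k; here n + δ = 0.09.
For Cobb-Douglas, s_gold equals capital's share: s_gold = 0.32.
Maximizing c = f(k) − (n+δ)·k gives f'(k) = n+δ, i.e. 0.32·k^(0.32−1) = 0.09, so k_gold = (0.32/0.09)^(1/0.68) ≈ 6.4589.
y_gold = 6.4589^0.32 ≈ 1.8166; c_gold = (1−0.32)·y_gold ≈ 1.2353.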